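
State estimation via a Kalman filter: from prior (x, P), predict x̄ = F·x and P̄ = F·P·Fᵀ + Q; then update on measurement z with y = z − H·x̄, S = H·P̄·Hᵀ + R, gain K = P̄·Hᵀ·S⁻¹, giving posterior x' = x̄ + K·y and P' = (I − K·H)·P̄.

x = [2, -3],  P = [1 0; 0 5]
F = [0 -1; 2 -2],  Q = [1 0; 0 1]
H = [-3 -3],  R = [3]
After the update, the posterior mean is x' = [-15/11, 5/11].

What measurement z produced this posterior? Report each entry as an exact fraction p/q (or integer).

z = [3]

x̄ = F·x = [3, 10]
P̄ = F·P·Fᵀ + Q = [6 10; 10 25]
S = H·P̄·Hᵀ + R = [462]
K = P̄·Hᵀ·S⁻¹ = [-8/77; -5/22]
x' − x̄ = [-48/11, -105/11] = K·y
y = (KᵀK)⁻¹·Kᵀ·(x' − x̄) = [42]
z = y + H·x̄ = [42] + [-39] = [3]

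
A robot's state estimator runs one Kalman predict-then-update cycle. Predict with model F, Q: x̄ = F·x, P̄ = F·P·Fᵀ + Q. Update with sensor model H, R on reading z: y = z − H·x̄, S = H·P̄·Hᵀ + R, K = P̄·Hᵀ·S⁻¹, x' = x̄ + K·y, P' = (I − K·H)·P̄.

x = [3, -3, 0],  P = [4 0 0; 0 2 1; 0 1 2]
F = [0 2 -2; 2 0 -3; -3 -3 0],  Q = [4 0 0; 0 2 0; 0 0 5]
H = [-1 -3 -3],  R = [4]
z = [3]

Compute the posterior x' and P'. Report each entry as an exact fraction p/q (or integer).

x' = [-3786/601, 2571/601, -1890/601]
P' = [7068/601 2778/601 -5118/601; 2778/601 16875/601 -17709/601; -5118/601 -17709/601 19583/601]

x̄ = F·x = [-6, 6, 0]
P̄ = F·P·Fᵀ + Q = [12 6 -6; 6 36 -15; -6 -15 59]
y = z − H·x̄ = [15]
S = H·P̄·Hᵀ + R = [601]
K = P̄·Hᵀ·S⁻¹ = [-12/601; -69/601; -126/601]
x' = x̄ + K·y = [-3786/601, 2571/601, -1890/601]
P' = (I − K·H)·P̄ = [7068/601 2778/601 -5118/601; 2778/601 16875/601 -17709/601; -5118/601 -17709/601 19583/601]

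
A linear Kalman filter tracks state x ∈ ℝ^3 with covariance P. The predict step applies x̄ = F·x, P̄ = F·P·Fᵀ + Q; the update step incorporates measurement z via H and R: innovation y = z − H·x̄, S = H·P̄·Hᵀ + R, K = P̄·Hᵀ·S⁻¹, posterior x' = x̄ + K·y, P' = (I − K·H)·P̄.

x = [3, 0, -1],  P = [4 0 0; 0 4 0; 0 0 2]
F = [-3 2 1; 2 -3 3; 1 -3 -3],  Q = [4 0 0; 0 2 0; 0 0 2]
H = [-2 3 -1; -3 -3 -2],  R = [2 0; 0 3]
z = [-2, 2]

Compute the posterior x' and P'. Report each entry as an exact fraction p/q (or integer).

x' = [-21246/6301, -19666/18903, 34887/6301]
P' = [969170/56709 104422/56709 -533062/18903; 104422/56709 18926/56709 -58124/18903; -533062/18903 -58124/18903 296630/6301]

x̄ = F·x = [-10, 3, 6]
P̄ = F·P·Fᵀ + Q = [58 -42 -42; -42 72 26; -42 26 60]
y = z − H·x̄ = [-25, -7]
S = H·P̄·Hᵀ + R = [1122 -426; -426 465]
K = P̄·Hᵀ·S⁻¹ = [-12944/56709 -7468/56709; 11153/56709 -7100/56709; 931/18903 -2074/18903]
x' = x̄ + K·y = [-21246/6301, -19666/18903, 34887/6301]
P' = (I − K·H)·P̄ = [969170/56709 104422/56709 -533062/18903; 104422/56709 18926/56709 -58124/18903; -533062/18903 -58124/18903 296630/6301]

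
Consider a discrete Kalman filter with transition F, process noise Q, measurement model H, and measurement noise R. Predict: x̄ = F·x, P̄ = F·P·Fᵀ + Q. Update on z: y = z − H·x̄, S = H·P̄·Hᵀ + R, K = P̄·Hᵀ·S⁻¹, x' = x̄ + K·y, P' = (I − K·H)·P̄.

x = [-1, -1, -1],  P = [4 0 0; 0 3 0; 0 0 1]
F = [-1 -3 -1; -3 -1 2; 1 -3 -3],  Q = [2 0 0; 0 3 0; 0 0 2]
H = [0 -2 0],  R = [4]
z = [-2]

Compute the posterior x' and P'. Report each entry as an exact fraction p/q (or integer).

x' = [216/47, 48/47, 244/47]
P' = [1237/47 19/47 1393/47; 19/47 46/47 -9/47; 1393/47 -9/47 1893/47]

x̄ = F·x = [5, 2, 5]
P̄ = F·P·Fᵀ + Q = [34 19 26; 19 46 -9; 26 -9 42]
y = z − H·x̄ = [2]
S = H·P̄·Hᵀ + R = [188]
K = P̄·Hᵀ·S⁻¹ = [-19/94; -23/47; 9/94]
x' = x̄ + K·y = [216/47, 48/47, 244/47]
P' = (I − K·H)·P̄ = [1237/47 19/47 1393/47; 19/47 46/47 -9/47; 1393/47 -9/47 1893/47]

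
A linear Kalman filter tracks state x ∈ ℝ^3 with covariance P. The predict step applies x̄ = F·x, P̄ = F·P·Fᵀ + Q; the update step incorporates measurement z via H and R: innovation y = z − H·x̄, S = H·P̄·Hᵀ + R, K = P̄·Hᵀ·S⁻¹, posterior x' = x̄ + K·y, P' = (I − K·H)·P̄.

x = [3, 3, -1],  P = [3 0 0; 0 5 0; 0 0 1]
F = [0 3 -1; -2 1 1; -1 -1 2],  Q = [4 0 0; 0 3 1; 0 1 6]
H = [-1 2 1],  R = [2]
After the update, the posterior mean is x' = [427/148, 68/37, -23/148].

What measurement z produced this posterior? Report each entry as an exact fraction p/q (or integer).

x̄ = F·x = [10, -4, -8]
P̄ = F·P·Fᵀ + Q = [50 14 -17; 14 21 4; -17 4 18]
S = H·P̄·Hᵀ + R = [148]
K = P̄·Hᵀ·S⁻¹ = [-39/148; 8/37; 43/148]
x' − x̄ = [-1053/148, 216/37, 1161/148] = K·y
y = (KᵀK)⁻¹·Kᵀ·(x' − x̄) = [27]
z = y + H·x̄ = [27] + [-26] = [1]

z = [1]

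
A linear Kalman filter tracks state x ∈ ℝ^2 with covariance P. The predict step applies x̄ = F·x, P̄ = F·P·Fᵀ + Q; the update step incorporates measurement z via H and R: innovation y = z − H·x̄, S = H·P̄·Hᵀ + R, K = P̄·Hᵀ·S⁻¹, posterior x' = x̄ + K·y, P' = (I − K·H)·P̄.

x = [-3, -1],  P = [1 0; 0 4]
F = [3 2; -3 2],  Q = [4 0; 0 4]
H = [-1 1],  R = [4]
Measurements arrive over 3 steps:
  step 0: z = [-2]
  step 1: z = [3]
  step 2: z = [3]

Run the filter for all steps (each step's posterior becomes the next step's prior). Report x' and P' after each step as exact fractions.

step 0: x' = [-11/6, -13/6], P' = [227/12 205/12; 205/12 227/12]
step 1: x' = [-691/198, -205/462], P' = [1901/99 529/33; 529/33 3889/231]
step 2: x' = [100253/40614, 75413/13538], P' = [764107/40614 638905/40614; 638905/40614 675235/40614]

step 0: x̄ = F·x = [-11, 7]
step 0: P̄ = F·P·Fᵀ + Q = [29 7; 7 29]
step 0: y = z − H·x̄ = [-20]
step 0: S = H·P̄·Hᵀ + R = [48]
step 0: K = P̄·Hᵀ·S⁻¹ = [-11/24; 11/24]
step 0: x' = x̄ + K·y = [-11/6, -13/6]
step 0: P' = (I − K·H)·P̄ = [227/12 205/12; 205/12 227/12]
step 1: x̄ = F·x = [-59/6, 7/6]
step 1: P̄ = F·P·Fᵀ + Q = [5459/12 -1135/12; -1135/12 539/12]
step 1: y = z − H·x̄ = [-8]
step 1: S = H·P̄·Hᵀ + R = [693]
step 1: K = P̄·Hᵀ·S⁻¹ = [-157/198; 31/154]
step 1: x' = x̄ + K·y = [-691/198, -205/462]
step 1: P' = (I − K·H)·P̄ = [1901/99 529/33; 529/33 3889/231]
step 2: x̄ = F·x = [-159/14, 4427/462]
step 2: P̄ = F·P·Fᵀ + Q = [9167/21 -2215/21; -2215/21 11965/231]
step 2: y = z − H·x̄ = [-592/33]
step 2: S = H·P̄·Hᵀ + R = [7736/11]
step 2: K = P̄·Hᵀ·S⁻¹ = [-2981/3868; 865/3868]
step 2: x' = x̄ + K·y = [100253/40614, 75413/13538]
step 2: P' = (I − K·H)·P̄ = [764107/40614 638905/40614; 638905/40614 675235/40614]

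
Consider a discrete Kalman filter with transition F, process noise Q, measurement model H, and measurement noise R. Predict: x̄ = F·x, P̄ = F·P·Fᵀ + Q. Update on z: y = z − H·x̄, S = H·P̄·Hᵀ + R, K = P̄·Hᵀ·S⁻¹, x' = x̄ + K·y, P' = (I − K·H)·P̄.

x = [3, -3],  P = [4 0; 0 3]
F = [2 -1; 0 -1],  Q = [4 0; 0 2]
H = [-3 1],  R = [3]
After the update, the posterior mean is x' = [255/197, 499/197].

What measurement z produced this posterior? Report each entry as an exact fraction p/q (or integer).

z = [-1]

x̄ = F·x = [9, 3]
P̄ = F·P·Fᵀ + Q = [23 3; 3 5]
S = H·P̄·Hᵀ + R = [197]
K = P̄·Hᵀ·S⁻¹ = [-66/197; -4/197]
x' − x̄ = [-1518/197, -92/197] = K·y
y = (KᵀK)⁻¹·Kᵀ·(x' − x̄) = [23]
z = y + H·x̄ = [23] + [-24] = [-1]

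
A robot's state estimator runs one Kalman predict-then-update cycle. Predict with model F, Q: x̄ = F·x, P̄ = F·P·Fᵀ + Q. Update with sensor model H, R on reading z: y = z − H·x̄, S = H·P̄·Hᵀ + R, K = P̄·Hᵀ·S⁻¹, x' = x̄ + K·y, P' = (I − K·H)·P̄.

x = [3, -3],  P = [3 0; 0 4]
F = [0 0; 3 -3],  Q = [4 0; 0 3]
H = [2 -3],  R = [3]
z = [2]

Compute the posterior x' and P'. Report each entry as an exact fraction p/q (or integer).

x̄ = F·x = [0, 18]
P̄ = F·P·Fᵀ + Q = [4 0; 0 66]
y = z − H·x̄ = [56]
S = H·P̄·Hᵀ + R = [613]
K = P̄·Hᵀ·S⁻¹ = [8/613; -198/613]
x' = x̄ + K·y = [448/613, -54/613]
P' = (I − K·H)·P̄ = [2388/613 1584/613; 1584/613 1254/613]

x' = [448/613, -54/613]
P' = [2388/613 1584/613; 1584/613 1254/613]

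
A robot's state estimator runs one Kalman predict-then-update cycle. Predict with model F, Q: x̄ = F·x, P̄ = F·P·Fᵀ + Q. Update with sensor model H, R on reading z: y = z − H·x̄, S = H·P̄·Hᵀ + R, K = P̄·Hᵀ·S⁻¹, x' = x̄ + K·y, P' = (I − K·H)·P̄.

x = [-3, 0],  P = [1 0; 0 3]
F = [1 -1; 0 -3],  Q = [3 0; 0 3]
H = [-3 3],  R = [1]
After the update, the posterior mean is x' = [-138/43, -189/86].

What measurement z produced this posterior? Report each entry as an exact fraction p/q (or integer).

x̄ = F·x = [-3, 0]
P̄ = F·P·Fᵀ + Q = [7 9; 9 30]
S = H·P̄·Hᵀ + R = [172]
K = P̄·Hᵀ·S⁻¹ = [3/86; 63/172]
x' − x̄ = [-9/43, -189/86] = K·y
y = (KᵀK)⁻¹·Kᵀ·(x' − x̄) = [-6]
z = y + H·x̄ = [-6] + [9] = [3]

z = [3]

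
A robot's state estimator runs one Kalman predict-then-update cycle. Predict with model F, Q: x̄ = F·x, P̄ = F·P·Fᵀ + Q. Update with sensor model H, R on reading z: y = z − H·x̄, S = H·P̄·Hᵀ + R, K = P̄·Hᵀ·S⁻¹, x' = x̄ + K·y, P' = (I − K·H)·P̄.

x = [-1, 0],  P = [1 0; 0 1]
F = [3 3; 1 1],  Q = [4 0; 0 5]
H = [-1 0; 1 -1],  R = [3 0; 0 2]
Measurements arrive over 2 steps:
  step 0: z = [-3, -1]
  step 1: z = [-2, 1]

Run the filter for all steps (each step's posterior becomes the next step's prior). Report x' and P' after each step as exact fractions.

step 0: x' = [121/73, 440/219], P' = [162/73 130/73; 130/73 632/219]
step 1: x' = [4981/2237, 2538/2237], P' = [5478/2237 4470/2237; 4470/2237 6916/2237]

step 0: x̄ = F·x = [-3, -1]
step 0: P̄ = F·P·Fᵀ + Q = [22 6; 6 7]
step 0: y = z − H·x̄ = [-6, 1]
step 0: S = H·P̄·Hᵀ + R = [25 -16; -16 19]
step 0: K = P̄·Hᵀ·S⁻¹ = [-54/73 16/73; -130/219 -121/219]
step 0: x' = x̄ + K·y = [121/73, 440/219]
step 0: P' = (I − K·H)·P̄ = [162/73 130/73; 130/73 632/219]
step 1: x̄ = F·x = [11, 11/3]
step 1: P̄ = F·P·Fᵀ + Q = [82 26; 26 41/3]
step 1: y = z − H·x̄ = [9, -19/3]
step 1: S = H·P̄·Hᵀ + R = [85 -56; -56 137/3]
step 1: K = P̄·Hᵀ·S⁻¹ = [-1826/2237 504/2237; -1490/2237 -1223/2237]
step 1: x' = x̄ + K·y = [4981/2237, 2538/2237]
step 1: P' = (I − K·H)·P̄ = [5478/2237 4470/2237; 4470/2237 6916/2237]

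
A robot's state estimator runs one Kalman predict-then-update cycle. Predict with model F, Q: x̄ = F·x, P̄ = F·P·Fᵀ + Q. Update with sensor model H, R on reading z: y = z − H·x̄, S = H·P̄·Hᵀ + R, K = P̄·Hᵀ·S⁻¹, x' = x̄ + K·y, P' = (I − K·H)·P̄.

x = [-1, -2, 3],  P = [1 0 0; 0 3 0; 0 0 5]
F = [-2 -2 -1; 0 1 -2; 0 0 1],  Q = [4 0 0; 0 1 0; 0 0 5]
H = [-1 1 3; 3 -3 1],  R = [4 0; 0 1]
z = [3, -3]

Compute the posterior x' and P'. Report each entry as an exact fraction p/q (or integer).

x̄ = F·x = [3, -8, 3]
P̄ = F·P·Fᵀ + Q = [25 4 -5; 4 24 -10; -5 -10 10]
y = z − H·x̄ = [5, -39]
S = H·P̄·Hᵀ + R = [105 -53; -53 410]
K = P̄·Hᵀ·S⁻¹ = [-11686/40241 4182/40241; -7810/40241 -7880/40241; 11575/40241 3950/40241]
x' = x̄ + K·y = [-100805/40241, -53658/40241, 24548/40241]
P' = (I − K·H)·P̄ = [342773/40241 336844/40241 -13605/40241; 336844/40241 336084/40241 -10160/40241; -13605/40241 -10160/40241 14285/40241]

x' = [-100805/40241, -53658/40241, 24548/40241]
P' = [342773/40241 336844/40241 -13605/40241; 336844/40241 336084/40241 -10160/40241; -13605/40241 -10160/40241 14285/40241]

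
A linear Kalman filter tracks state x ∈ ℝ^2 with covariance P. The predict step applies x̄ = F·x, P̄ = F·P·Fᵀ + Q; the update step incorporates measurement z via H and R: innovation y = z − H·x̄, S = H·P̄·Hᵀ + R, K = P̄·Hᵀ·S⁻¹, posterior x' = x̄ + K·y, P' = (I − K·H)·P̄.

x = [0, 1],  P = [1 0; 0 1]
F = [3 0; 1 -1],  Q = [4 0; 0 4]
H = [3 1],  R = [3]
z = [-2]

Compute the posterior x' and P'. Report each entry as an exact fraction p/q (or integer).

x̄ = F·x = [0, -1]
P̄ = F·P·Fᵀ + Q = [13 3; 3 6]
y = z − H·x̄ = [-1]
S = H·P̄·Hᵀ + R = [144]
K = P̄·Hᵀ·S⁻¹ = [7/24; 5/48]
x' = x̄ + K·y = [-7/24, -53/48]
P' = (I − K·H)·P̄ = [3/4 -11/8; -11/8 71/16]

x' = [-7/24, -53/48]
P' = [3/4 -11/8; -11/8 71/16]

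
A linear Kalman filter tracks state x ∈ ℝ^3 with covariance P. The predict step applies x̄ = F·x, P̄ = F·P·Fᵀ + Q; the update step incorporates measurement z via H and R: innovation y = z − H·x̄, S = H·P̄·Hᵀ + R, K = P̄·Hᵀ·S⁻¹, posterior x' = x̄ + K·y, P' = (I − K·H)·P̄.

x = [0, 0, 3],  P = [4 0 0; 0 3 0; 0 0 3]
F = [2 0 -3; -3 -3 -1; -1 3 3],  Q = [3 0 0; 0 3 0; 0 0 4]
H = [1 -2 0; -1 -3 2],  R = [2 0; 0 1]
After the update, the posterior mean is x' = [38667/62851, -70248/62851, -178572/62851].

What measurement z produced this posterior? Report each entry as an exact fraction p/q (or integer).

z = [3, -3]

x̄ = F·x = [-9, -3, 9]
P̄ = F·P·Fᵀ + Q = [46 -15 -35; -15 69 -24; -35 -24 62]
S = H·P̄·Hᵀ + R = [384 409; 409 1254]
K = P̄·Hᵀ·S⁻¹ = [124343/314255 -58348/314255; -93702/314255 -29583/314255; -78177/314255 83387/314255]
x' − x̄ = [604326/62851, 118305/62851, -744231/62851] = K·y
y = (KᵀK)⁻¹·Kᵀ·(x' − x̄) = [6, -39]
z = y + H·x̄ = [6, -39] + [-3, 36] = [3, -3]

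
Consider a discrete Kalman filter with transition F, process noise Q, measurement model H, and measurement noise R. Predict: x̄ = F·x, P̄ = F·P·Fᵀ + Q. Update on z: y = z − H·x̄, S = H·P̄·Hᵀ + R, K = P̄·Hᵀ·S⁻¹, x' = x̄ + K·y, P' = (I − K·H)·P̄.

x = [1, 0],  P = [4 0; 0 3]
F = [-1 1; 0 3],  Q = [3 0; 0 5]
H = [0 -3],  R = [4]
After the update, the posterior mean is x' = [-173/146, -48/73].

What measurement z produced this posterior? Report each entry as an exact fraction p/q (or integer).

x̄ = F·x = [-1, 0]
P̄ = F·P·Fᵀ + Q = [10 9; 9 32]
S = H·P̄·Hᵀ + R = [292]
K = P̄·Hᵀ·S⁻¹ = [-27/292; -24/73]
x' − x̄ = [-27/146, -48/73] = K·y
y = (KᵀK)⁻¹·Kᵀ·(x' − x̄) = [2]
z = y + H·x̄ = [2] + [0] = [2]

z = [2]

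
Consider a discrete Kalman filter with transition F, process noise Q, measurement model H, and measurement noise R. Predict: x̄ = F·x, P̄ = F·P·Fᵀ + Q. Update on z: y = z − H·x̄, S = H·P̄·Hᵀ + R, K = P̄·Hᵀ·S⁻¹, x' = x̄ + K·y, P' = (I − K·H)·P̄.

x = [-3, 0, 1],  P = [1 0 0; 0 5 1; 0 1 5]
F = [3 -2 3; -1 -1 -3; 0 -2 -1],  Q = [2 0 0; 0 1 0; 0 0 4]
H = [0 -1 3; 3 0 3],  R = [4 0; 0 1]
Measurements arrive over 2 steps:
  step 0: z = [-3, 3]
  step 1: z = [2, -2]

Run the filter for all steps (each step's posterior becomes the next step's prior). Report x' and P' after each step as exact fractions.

step 0: x̄ = F·x = [-6, 0, -1]
step 0: P̄ = F·P·Fᵀ + Q = [64 -35 1; -35 58 32; 1 32 33]
step 0: y = z − H·x̄ = [0, 24]
step 0: S = H·P̄·Hᵀ + R = [167 315; 315 892]
step 0: K = P̄·Hᵀ·S⁻¹ = [-27529/49739 20595/49739; 36731/49739 -13473/49739; 27634/49739 -4071/49739]
step 0: x' = x̄ + K·y = [195846/49739, -323352/49739, -147443/49739]
step 0: P' = (I − K·H)·P̄ = [213373/49739 -509408/49739 -206508/49739; -509408/49739 1367827/49739 504917/49739; -206508/49739 504917/49739 205151/49739]
step 1: x̄ = F·x = [791913/49739, 569835/49739, 794147/49739]
step 1: P̄ = F·P·Fᵀ + Q = [5674250/49739 4751431/49739 6512159/49739; 4751431/49739 4248936/49739 5660202/49739; 6512159/49739 5660202/49739 7895083/49739]
step 1: y = z − H·x̄ = [-1713128/49739, -4857658/49739]
step 1: S = H·P̄·Hᵀ + R = [41542427/49739 98430279/49739; 98430279/49739 239392598/49739]
step 1: K = P̄·Hᵀ·S⁻¹ = [-237657935/1031101159 255183321/1031101159; -534636099/5155505795 892492437/5155505795; 1221099768/5155505795 428737851/5155505795]
step 1: x' = x̄ + K·y = [-29083499/93736469, -880478481/468682345, -146825693/468682345]
step 1: P' = (I − K·H)·P̄ = [707780487/1031101159 -917526400/1031101159 -622719380/1031101159; -917526400/1031101159 16793932833/5155505795 4885129479/5155505795; -622719380/1031101159 4885129479/5155505795 3256509517/5155505795]

step 0: x' = [195846/49739, -323352/49739, -147443/49739], P' = [213373/49739 -509408/49739 -206508/49739; -509408/49739 1367827/49739 504917/49739; -206508/49739 504917/49739 205151/49739]
step 1: x' = [-29083499/93736469, -880478481/468682345, -146825693/468682345], P' = [707780487/1031101159 -917526400/1031101159 -622719380/1031101159; -917526400/1031101159 16793932833/5155505795 4885129479/5155505795; -622719380/1031101159 4885129479/5155505795 3256509517/5155505795]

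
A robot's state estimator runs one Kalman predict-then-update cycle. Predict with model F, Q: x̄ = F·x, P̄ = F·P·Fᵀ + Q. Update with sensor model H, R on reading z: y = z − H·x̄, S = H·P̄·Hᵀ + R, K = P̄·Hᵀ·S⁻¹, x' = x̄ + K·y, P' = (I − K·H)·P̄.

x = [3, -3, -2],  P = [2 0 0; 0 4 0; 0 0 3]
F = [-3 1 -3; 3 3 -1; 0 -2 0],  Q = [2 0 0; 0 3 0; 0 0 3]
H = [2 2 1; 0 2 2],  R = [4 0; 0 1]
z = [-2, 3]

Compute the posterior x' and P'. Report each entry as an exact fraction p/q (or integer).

x̄ = F·x = [-6, 2, 6]
P̄ = F·P·Fᵀ + Q = [51 3 -8; 3 60 -24; -8 -24 19]
y = z − H·x̄ = [0, -13]
S = H·P̄·Hᵀ + R = [363 114; 114 125]
K = P̄·Hᵀ·S⁻¹ = [13640/32379 -5010/10793; 1514/10793 4836/10793; -1495/10793 500/10793]
x' = x̄ + K·y = [372/10793, -41282/10793, 58258/10793]
P' = (I − K·H)·P̄ = [137029/32379 -70661/10793 68156/10793; -70661/10793 144960/10793 -142542/10793; 68156/10793 -142542/10793 142792/10793]

x' = [372/10793, -41282/10793, 58258/10793]
P' = [137029/32379 -70661/10793 68156/10793; -70661/10793 144960/10793 -142542/10793; 68156/10793 -142542/10793 142792/10793]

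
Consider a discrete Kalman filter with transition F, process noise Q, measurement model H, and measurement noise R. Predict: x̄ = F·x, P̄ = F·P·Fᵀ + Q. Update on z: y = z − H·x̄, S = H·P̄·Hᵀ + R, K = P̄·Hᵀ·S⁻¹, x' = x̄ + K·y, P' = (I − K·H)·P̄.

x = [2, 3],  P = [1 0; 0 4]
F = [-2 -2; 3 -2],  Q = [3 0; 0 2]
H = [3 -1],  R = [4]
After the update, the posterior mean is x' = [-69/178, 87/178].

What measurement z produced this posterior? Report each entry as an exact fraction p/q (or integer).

z = [-1]

x̄ = F·x = [-10, 0]
P̄ = F·P·Fᵀ + Q = [23 10; 10 27]
S = H·P̄·Hᵀ + R = [178]
K = P̄·Hᵀ·S⁻¹ = [59/178; 3/178]
x' − x̄ = [1711/178, 87/178] = K·y
y = (KᵀK)⁻¹·Kᵀ·(x' − x̄) = [29]
z = y + H·x̄ = [29] + [-30] = [-1]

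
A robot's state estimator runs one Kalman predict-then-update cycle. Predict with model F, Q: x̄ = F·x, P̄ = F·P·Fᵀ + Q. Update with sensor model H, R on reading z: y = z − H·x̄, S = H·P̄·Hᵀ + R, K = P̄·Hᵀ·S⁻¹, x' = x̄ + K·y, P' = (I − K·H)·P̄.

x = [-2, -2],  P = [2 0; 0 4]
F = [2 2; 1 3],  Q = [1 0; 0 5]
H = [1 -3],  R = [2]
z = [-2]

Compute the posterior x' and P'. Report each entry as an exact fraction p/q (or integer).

x̄ = F·x = [-8, -8]
P̄ = F·P·Fᵀ + Q = [25 28; 28 43]
y = z − H·x̄ = [-18]
S = H·P̄·Hᵀ + R = [246]
K = P̄·Hᵀ·S⁻¹ = [-59/246; -101/246]
x' = x̄ + K·y = [-151/41, -25/41]
P' = (I − K·H)·P̄ = [2669/246 929/246; 929/246 377/246]

x' = [-151/41, -25/41]
P' = [2669/246 929/246; 929/246 377/246]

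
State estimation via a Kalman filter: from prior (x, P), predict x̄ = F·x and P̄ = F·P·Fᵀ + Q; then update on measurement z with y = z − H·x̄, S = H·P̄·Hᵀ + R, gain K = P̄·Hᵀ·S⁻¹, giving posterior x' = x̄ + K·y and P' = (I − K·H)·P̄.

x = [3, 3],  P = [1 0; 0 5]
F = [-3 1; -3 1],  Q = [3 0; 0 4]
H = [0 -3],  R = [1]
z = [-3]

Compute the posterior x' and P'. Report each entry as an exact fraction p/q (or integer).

x' = [-96/163, 156/163]
P' = [1007/163 14/163; 14/163 18/163]

x̄ = F·x = [-6, -6]
P̄ = F·P·Fᵀ + Q = [17 14; 14 18]
y = z − H·x̄ = [-21]
S = H·P̄·Hᵀ + R = [163]
K = P̄·Hᵀ·S⁻¹ = [-42/163; -54/163]
x' = x̄ + K·y = [-96/163, 156/163]
P' = (I − K·H)·P̄ = [1007/163 14/163; 14/163 18/163]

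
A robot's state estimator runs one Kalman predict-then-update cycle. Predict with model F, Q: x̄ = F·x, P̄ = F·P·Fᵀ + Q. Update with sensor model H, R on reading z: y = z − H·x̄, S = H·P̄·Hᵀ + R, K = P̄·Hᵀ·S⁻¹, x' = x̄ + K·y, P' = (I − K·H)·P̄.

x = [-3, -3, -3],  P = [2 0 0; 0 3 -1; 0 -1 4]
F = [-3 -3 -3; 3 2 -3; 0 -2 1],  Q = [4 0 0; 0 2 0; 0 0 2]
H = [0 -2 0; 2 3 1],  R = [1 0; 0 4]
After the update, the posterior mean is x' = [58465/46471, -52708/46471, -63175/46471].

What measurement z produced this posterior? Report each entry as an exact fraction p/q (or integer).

z = [2, -3]

x̄ = F·x = [27, -6, 3]
P̄ = F·P·Fᵀ + Q = [67 -3 3; -3 80 -32; 3 -32 22]
S = H·P̄·Hᵀ + R = [321 -404; -404 798]
K = P̄·Hᵀ·S⁻¹ = [28250/46471 21756/46471; -23036/46471 101/46471; 11800/46471 2014/46471]
x' − x̄ = [-1196252/46471, 226118/46471, -202588/46471] = K·y
y = (KᵀK)⁻¹·Kᵀ·(x' − x̄) = [-10, -42]
z = y + H·x̄ = [-10, -42] + [12, 39] = [2, -3]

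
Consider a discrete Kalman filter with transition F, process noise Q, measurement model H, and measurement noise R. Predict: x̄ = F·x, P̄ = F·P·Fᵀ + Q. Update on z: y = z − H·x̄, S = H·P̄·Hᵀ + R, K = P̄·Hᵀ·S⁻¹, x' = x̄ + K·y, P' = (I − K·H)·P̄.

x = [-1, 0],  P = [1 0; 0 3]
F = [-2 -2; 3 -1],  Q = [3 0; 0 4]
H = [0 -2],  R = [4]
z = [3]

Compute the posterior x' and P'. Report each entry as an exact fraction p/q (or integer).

x' = [2, -27/17]
P' = [19 0; 0 16/17]

x̄ = F·x = [2, -3]
P̄ = F·P·Fᵀ + Q = [19 0; 0 16]
y = z − H·x̄ = [-3]
S = H·P̄·Hᵀ + R = [68]
K = P̄·Hᵀ·S⁻¹ = [0; -8/17]
x' = x̄ + K·y = [2, -27/17]
P' = (I − K·H)·P̄ = [19 0; 0 16/17]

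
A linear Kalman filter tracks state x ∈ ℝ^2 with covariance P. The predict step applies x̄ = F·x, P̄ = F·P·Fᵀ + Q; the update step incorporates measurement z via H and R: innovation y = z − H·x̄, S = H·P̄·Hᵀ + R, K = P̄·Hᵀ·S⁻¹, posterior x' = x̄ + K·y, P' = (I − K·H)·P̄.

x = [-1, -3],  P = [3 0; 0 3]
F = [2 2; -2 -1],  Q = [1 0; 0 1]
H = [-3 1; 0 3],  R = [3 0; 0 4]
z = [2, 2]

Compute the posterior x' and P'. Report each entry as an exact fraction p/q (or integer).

x' = [-2653/3998, 968/1999]
P' = [664/1999 174/1999; 174/1999 732/1999]

x̄ = F·x = [-8, 5]
P̄ = F·P·Fᵀ + Q = [25 -18; -18 16]
y = z − H·x̄ = [-27, -13]
S = H·P̄·Hᵀ + R = [352 210; 210 148]
K = P̄·Hᵀ·S⁻¹ = [-606/1999 261/3998; 70/1999 549/1999]
x' = x̄ + K·y = [-2653/3998, 968/1999]
P' = (I − K·H)·P̄ = [664/1999 174/1999; 174/1999 732/1999]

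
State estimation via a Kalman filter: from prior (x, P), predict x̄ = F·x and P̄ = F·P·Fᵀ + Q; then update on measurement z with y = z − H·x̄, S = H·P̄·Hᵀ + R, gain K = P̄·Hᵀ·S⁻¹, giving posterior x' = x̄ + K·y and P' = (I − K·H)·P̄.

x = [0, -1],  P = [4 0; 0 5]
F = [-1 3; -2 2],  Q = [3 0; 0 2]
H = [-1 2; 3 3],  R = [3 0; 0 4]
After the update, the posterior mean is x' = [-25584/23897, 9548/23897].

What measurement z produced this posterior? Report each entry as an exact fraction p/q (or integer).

x̄ = F·x = [-3, -2]
P̄ = F·P·Fᵀ + Q = [52 38; 38 38]
S = H·P̄·Hᵀ + R = [55 186; 186 1498]
K = P̄·Hᵀ·S⁻¹ = [-7134/23897 5193/23897; 7258/23897 2736/23897]
x' − x̄ = [46107/23897, 57342/23897] = K·y
y = (KᵀK)⁻¹·Kᵀ·(x' − x̄) = [3, 13]
z = y + H·x̄ = [3, 13] + [-1, -15] = [2, -2]

z = [2, -2]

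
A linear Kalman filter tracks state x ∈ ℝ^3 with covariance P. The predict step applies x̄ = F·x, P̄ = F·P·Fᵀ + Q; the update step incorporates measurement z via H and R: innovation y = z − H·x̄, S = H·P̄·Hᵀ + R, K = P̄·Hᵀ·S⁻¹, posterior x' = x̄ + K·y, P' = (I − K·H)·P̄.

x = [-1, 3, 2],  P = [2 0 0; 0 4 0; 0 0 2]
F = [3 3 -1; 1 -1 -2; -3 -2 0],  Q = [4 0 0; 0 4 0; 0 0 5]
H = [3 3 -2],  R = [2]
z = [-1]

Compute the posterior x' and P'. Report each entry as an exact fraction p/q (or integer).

x' = [3253/652, -2553/326, -2451/652]
P' = [2919/326 -1745/163 -921/326; -1745/163 2692/163 1415/163; -921/326 1415/163 2913/326]

x̄ = F·x = [4, -8, -3]
P̄ = F·P·Fᵀ + Q = [60 -2 -42; -2 18 2; -42 2 39]
y = z − H·x̄ = [5]
S = H·P̄·Hᵀ + R = [1304]
K = P̄·Hᵀ·S⁻¹ = [129/652; 11/326; -99/652]
x' = x̄ + K·y = [3253/652, -2553/326, -2451/652]
P' = (I − K·H)·P̄ = [2919/326 -1745/163 -921/326; -1745/163 2692/163 1415/163; -921/326 1415/163 2913/326]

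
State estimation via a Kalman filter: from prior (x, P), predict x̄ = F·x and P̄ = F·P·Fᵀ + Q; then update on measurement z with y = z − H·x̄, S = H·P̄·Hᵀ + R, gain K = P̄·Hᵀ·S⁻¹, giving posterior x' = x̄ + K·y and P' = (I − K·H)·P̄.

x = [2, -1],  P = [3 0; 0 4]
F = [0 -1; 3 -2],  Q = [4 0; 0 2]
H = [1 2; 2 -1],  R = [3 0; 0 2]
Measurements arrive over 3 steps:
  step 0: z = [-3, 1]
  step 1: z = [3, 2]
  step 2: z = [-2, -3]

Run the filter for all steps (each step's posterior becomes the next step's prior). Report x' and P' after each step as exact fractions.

step 0: x̄ = F·x = [1, 8]
step 0: P̄ = F·P·Fᵀ + Q = [8 8; 8 45]
step 0: y = z − H·x̄ = [-20, 7]
step 0: S = H·P̄·Hᵀ + R = [223 -50; -50 47]
step 0: K = P̄·Hᵀ·S⁻¹ = [1528/7981 2984/7981; 3156/7981 -1567/7981]
step 0: x' = x̄ + K·y = [-1691/7981, -10241/7981]
step 0: P' = (I − K·H)·P̄ = [3304/7981 640/7981; 640/7981 4414/7981]
step 1: x̄ = F·x = [10241/7981, 15409/7981]
step 1: P̄ = F·P·Fᵀ + Q = [36338/7981 6908/7981; 6908/7981 55674/7981]
step 1: y = z − H·x̄ = [-17116/7981, 10889/7981]
step 1: S = H·P̄·Hᵀ + R = [310609/7981 -17948/7981; -17948/7981 189356/7981]
step 1: K = P̄·Hᵀ·S⁻¹ = [334462/1832275 668096/1832275; 677898/1832275 -681557/3664550]
step 1: x' = x̄ + K·y = [2545367/1832275, 3237661/3664550]
step 1: P' = (I − K·H)·P̄ = [735154/1832275 134116/1832275; 134116/1832275 949789/1832275]
step 2: x̄ = F·x = [-3237661/3664550, 879688/366455]
step 2: P̄ = F·P·Fᵀ + Q = [8278889/1832275 299446/366455; 299446/366455 498828/73291]
step 2: y = z − H·x̄ = [-21685199/3664550, 2139276/1832275]
step 2: S = H·P̄·Hᵀ + R = [69647434/1832275 -3891932/1832275; -3891932/1832275 43261886/1832275]
step 2: K = P̄·Hᵀ·S⁻¹ = [149082689/818090138 149104751/409045069; 151028655/409045069 -76011850/409045069]
step 2: x' = x̄ + K·y = [-2513640939/1636180276, -1084283/818090138]
step 2: P' = (I − K·H)·P̄ = [328017215/818090138 29807713/409045069; 29807713/409045069 211639126/409045069]

step 0: x' = [-1691/7981, -10241/7981], P' = [3304/7981 640/7981; 640/7981 4414/7981]
step 1: x' = [2545367/1832275, 3237661/3664550], P' = [735154/1832275 134116/1832275; 134116/1832275 949789/1832275]
step 2: x' = [-2513640939/1636180276, -1084283/818090138], P' = [328017215/818090138 29807713/409045069; 29807713/409045069 211639126/409045069]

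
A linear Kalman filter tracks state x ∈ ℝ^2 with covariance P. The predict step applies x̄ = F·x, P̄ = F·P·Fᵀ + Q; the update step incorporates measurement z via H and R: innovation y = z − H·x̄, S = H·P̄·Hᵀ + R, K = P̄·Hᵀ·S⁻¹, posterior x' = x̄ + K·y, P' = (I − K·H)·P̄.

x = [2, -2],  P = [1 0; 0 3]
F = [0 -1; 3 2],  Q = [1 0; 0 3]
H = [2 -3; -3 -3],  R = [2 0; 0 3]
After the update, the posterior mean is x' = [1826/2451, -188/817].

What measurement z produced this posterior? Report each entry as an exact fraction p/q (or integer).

z = [2, -1]

x̄ = F·x = [2, 2]
P̄ = F·P·Fᵀ + Q = [4 -6; -6 24]
S = H·P̄·Hᵀ + R = [306 174; 174 147]
K = P̄·Hᵀ·S⁻¹ = [463/2451 -448/2451; -164/817 -106/817]
x' − x̄ = [-3076/2451, -1822/817] = K·y
y = (KᵀK)⁻¹·Kᵀ·(x' − x̄) = [4, 11]
z = y + H·x̄ = [4, 11] + [-2, -12] = [2, -1]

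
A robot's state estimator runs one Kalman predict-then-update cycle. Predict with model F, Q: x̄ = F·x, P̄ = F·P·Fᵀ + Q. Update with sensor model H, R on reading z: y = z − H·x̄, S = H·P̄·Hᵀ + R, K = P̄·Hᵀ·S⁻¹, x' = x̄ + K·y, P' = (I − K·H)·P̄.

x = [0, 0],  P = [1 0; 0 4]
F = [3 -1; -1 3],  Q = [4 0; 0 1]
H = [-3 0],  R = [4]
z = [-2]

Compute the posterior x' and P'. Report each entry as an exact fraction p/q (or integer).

x̄ = F·x = [0, 0]
P̄ = F·P·Fᵀ + Q = [17 -15; -15 38]
y = z − H·x̄ = [-2]
S = H·P̄·Hᵀ + R = [157]
K = P̄·Hᵀ·S⁻¹ = [-51/157; 45/157]
x' = x̄ + K·y = [102/157, -90/157]
P' = (I − K·H)·P̄ = [68/157 -60/157; -60/157 3941/157]

x' = [102/157, -90/157]
P' = [68/157 -60/157; -60/157 3941/157]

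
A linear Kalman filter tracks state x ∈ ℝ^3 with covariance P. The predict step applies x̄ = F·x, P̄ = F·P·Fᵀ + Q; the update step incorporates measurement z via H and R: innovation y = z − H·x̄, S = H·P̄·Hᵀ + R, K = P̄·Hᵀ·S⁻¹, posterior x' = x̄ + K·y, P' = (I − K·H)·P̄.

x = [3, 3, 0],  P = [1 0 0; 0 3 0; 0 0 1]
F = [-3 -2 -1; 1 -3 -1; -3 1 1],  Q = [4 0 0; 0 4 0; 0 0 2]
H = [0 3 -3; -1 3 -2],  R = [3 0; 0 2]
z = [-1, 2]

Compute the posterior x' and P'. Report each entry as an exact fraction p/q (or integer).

x̄ = F·x = [-15, -6, -6]
P̄ = F·P·Fᵀ + Q = [26 16 2; 16 33 -13; 2 -13 15]
y = z − H·x̄ = [-1, -7]
S = H·P̄·Hᵀ + R = [669 540; 540 453]
K = P̄·Hᵀ·S⁻¹ = [1034/1273 -1182/1273; 406/1273 -533/3819; 32/1273 -713/3819]
x' = x̄ + K·y = [-11855/1273, -20401/3819, -18019/3819]
P' = (I − K·H)·P̄ = [10946/1273 6514/1273 5480/1273; 6514/1273 16040/3819 14822/3819; 5480/1273 14822/3819 14726/3819]

x' = [-11855/1273, -20401/3819, -18019/3819]
P' = [10946/1273 6514/1273 5480/1273; 6514/1273 16040/3819 14822/3819; 5480/1273 14822/3819 14726/3819]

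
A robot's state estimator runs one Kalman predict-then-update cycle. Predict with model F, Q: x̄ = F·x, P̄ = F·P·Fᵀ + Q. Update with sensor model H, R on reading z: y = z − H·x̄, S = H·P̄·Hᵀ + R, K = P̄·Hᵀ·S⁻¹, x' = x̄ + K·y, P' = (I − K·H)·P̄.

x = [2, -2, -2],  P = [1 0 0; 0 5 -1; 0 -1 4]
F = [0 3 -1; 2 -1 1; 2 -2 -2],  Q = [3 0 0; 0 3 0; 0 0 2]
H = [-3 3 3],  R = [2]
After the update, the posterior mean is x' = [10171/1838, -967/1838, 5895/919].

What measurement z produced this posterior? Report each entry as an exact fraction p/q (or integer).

x̄ = F·x = [-4, 4, 12]
P̄ = F·P·Fᵀ + Q = [58 -23 -18; -23 18 6; -18 6 34]
S = H·P̄·Hᵀ + R = [1838]
K = P̄·Hᵀ·S⁻¹ = [-297/1838; 141/1838; 87/919]
x' − x̄ = [17523/1838, -8319/1838, -5133/919] = K·y
y = (KᵀK)⁻¹·Kᵀ·(x' − x̄) = [-59]
z = y + H·x̄ = [-59] + [60] = [1]

z = [1]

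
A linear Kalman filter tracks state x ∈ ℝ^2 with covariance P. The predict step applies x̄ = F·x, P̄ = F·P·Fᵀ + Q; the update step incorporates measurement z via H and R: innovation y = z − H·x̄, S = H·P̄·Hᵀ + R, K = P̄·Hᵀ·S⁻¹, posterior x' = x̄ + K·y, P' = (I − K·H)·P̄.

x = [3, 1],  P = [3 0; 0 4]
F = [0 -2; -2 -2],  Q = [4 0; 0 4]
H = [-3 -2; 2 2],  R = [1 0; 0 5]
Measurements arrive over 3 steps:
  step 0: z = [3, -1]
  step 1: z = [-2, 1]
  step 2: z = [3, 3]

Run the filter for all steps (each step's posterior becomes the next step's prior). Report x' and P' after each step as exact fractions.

step 0: x̄ = F·x = [-2, -8]
step 0: P̄ = F·P·Fᵀ + Q = [20 16; 16 32]
step 0: y = z − H·x̄ = [-19, 19]
step 0: S = H·P̄·Hᵀ + R = [501 -408; -408 341]
step 0: K = P̄·Hᵀ·S⁻¹ = [-1996/4377 -488/1459; 976/4377 800/1459]
step 0: x' = x̄ + K·y = [1354/4377, -7960/4377]
step 0: P' = (I − K·H)·P̄ = [9316/4377 -12976/4377; -12976/4377 18976/4377]
step 1: x̄ = F·x = [15920/4377, 4404/1459]
step 1: P̄ = F·P·Fᵀ + Q = [93412/4377 8000/1459; 8000/1459 8956/1459]
step 1: y = z − H·x̄ = [21810/1459, -53887/4377]
step 1: S = H·P̄·Hᵀ + R = [413519/1459 -302648/1459; -302648/1459 695005/4377]
step 1: K = P̄·Hᵀ·S⁻¹ = [-3408412/8643137 -1532408/8643137; 1138552/8643137 2752584/8643137]
step 1: x' = x̄ + K·y = [-648112/8643137, 9220948/8643137]
step 1: P' = (I − K·H)·P̄ = [11070452/8643137 -14901472/8643137; -14901472/8643137 21782932/8643137]
step 2: x̄ = F·x = [-18441896/8643137, -17145672/8643137]
step 2: P̄ = F·P·Fᵀ + Q = [121704276/8643137 27525840/8643137; 27525840/8643137 46774308/8643137]
step 2: y = z − H·x̄ = [-63687621/8643137, 97104547/8643137]
step 2: S = H·P̄·Hᵀ + R = [1621388933/8643137 -1192581288/8643137; -1192581288/8643137 937336741/8643137]
step 2: K = P̄·Hᵀ·S⁻¹ = [-4384697676/11284940857 -1985414904/11284940857; 1403244456/11284940857 3574413000/11284940857]
step 2: x' = x̄ + K·y = [-14075625172/11284940857, 7431857160/11284940857]
step 2: P' = (I − K·H)·P̄ = [14311772196/11284940857 -19275309456/11284940857; -19275309456/11284940857 28211341956/11284940857]

step 0: x' = [1354/4377, -7960/4377], P' = [9316/4377 -12976/4377; -12976/4377 18976/4377]
step 1: x' = [-648112/8643137, 9220948/8643137], P' = [11070452/8643137 -14901472/8643137; -14901472/8643137 21782932/8643137]
step 2: x' = [-14075625172/11284940857, 7431857160/11284940857], P' = [14311772196/11284940857 -19275309456/11284940857; -19275309456/11284940857 28211341956/11284940857]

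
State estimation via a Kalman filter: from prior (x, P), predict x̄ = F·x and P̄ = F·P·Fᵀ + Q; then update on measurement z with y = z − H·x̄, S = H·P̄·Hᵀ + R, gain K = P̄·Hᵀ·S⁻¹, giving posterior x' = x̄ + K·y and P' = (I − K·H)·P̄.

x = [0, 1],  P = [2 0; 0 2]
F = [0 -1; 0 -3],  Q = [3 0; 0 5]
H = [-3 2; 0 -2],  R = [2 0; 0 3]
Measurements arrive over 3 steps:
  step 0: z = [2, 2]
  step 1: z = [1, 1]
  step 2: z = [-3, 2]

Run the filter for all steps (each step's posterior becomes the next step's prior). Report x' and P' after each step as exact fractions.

step 0: x̄ = F·x = [-1, -3]
step 0: P̄ = F·P·Fᵀ + Q = [5 6; 6 23]
step 0: y = z − H·x̄ = [5, -4]
step 0: S = H·P̄·Hᵀ + R = [67 -56; -56 95]
step 0: K = P̄·Hᵀ·S⁻¹ = [-957/3229 -972/3229; 84/3229 -1514/3229]
step 0: x' = x̄ + K·y = [-4126/3229, -3211/3229]
step 0: P' = (I − K·H)·P̄ = [1610/3229 1458/3229; 1458/3229 2271/3229]
step 1: x̄ = F·x = [3211/3229, 9633/3229]
step 1: P̄ = F·P·Fᵀ + Q = [11958/3229 6813/3229; 6813/3229 36584/3229]
step 1: y = z − H·x̄ = [-6404/3229, 22495/3229]
step 1: S = H·P̄·Hᵀ + R = [178660/3229 -105458/3229; -105458/3229 156023/3229]
step 1: K = P̄·Hᵀ·S⁻¹ = [-380007/1297126 -185067/648563; 158187/5188504 -1163131/2594252]
step 1: x' = x̄ + K·y = [-267502/648563, -520507/2594252]
step 1: P' = (I − K·H)·P̄ = [311736/648563 555201/1297126; 555201/1297126 3489393/5188504]
step 2: x̄ = F·x = [520507/2594252, 1561521/2594252]
step 2: P̄ = F·P·Fᵀ + Q = [19054905/5188504 10468179/5188504; 10468179/5188504 57347057/5188504]
step 2: y = z − H·x̄ = [-9344277/2594252, 4155773/1297126]
step 2: S = H·P̄·Hᵀ + R = [285641233/5188504 -83289577/2594252; -83289577/2594252 61238435/1297126]
step 2: K = P̄·Hᵀ·S⁻¹ = [-2382542703/8137273051 -2315730348/8137273051; 249868731/8137273051 -3640174676/8137273051]
step 2: x' = x̄ + K·y = [2795159165/8137273051, -7664559631/8137273051]
step 2: P' = (I − K·H)·P̄ = [3904092150/8137273051 3473595522/8137273051; 3473595522/8137273051 5460262014/8137273051]

step 0: x' = [-4126/3229, -3211/3229], P' = [1610/3229 1458/3229; 1458/3229 2271/3229]
step 1: x' = [-267502/648563, -520507/2594252], P' = [311736/648563 555201/1297126; 555201/1297126 3489393/5188504]
step 2: x' = [2795159165/8137273051, -7664559631/8137273051], P' = [3904092150/8137273051 3473595522/8137273051; 3473595522/8137273051 5460262014/8137273051]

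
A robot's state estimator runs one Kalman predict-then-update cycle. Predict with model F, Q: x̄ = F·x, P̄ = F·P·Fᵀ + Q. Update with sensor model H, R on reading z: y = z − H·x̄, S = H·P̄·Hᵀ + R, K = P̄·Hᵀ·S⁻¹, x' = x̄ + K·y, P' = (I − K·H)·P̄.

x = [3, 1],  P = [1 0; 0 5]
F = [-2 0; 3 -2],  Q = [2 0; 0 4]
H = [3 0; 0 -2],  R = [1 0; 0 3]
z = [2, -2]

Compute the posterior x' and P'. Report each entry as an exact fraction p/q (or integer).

x̄ = F·x = [-6, 7]
P̄ = F·P·Fᵀ + Q = [6 -6; -6 33]
y = z − H·x̄ = [20, 12]
S = H·P̄·Hᵀ + R = [55 36; 36 135]
K = P̄·Hᵀ·S⁻¹ = [74/227 4/2043; -2/227 -994/2043]
x' = x̄ + K·y = [370/681, 671/681]
P' = (I − K·H)·P̄ = [74/681 -2/681; -2/681 497/681]

x' = [370/681, 671/681]
P' = [74/681 -2/681; -2/681 497/681]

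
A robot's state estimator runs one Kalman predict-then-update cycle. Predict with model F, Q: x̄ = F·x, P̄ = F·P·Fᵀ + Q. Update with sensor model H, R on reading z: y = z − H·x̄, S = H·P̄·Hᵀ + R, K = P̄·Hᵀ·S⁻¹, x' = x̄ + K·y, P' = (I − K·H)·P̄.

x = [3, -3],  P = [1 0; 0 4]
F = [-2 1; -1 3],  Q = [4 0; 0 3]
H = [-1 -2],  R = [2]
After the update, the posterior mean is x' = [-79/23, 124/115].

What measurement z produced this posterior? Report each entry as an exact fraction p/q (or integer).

x̄ = F·x = [-9, -12]
P̄ = F·P·Fᵀ + Q = [12 14; 14 40]
S = H·P̄·Hᵀ + R = [230]
K = P̄·Hᵀ·S⁻¹ = [-4/23; -47/115]
x' − x̄ = [128/23, 1504/115] = K·y
y = (KᵀK)⁻¹·Kᵀ·(x' − x̄) = [-32]
z = y + H·x̄ = [-32] + [33] = [1]

z = [1]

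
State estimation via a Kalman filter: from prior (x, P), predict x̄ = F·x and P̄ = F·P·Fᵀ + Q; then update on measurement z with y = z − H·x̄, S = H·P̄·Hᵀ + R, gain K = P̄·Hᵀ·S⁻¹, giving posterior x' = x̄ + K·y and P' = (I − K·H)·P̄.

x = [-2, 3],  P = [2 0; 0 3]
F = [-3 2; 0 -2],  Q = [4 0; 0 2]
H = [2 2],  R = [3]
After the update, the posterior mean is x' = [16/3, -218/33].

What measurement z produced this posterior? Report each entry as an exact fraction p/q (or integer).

x̄ = F·x = [12, -6]
P̄ = F·P·Fᵀ + Q = [34 -12; -12 14]
S = H·P̄·Hᵀ + R = [99]
K = P̄·Hᵀ·S⁻¹ = [4/9; 4/99]
x' − x̄ = [-20/3, -20/33] = K·y
y = (KᵀK)⁻¹·Kᵀ·(x' − x̄) = [-15]
z = y + H·x̄ = [-15] + [12] = [-3]

z = [-3]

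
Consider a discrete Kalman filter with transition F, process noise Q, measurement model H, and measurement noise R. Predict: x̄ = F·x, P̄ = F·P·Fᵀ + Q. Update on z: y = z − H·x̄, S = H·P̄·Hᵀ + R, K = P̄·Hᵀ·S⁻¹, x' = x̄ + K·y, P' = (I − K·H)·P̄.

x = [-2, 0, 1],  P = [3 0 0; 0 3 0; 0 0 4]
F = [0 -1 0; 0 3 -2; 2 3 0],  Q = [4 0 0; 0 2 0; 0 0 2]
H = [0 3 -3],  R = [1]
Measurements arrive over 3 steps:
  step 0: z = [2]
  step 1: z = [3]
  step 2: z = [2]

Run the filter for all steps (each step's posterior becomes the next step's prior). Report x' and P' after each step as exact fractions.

step 0: x̄ = F·x = [0, -2, -4]
step 0: P̄ = F·P·Fᵀ + Q = [7 -9 -9; -9 45 27; -9 27 41]
step 0: y = z − H·x̄ = [-4]
step 0: S = H·P̄·Hᵀ + R = [289]
step 0: K = P̄·Hᵀ·S⁻¹ = [0; 54/289; -42/289]
step 0: x' = x̄ + K·y = [0, -794/289, -988/289]
step 0: P' = (I − K·H)·P̄ = [7 -9 -9; -9 10089/289 10071/289; -9 10071/289 10085/289]
step 1: x̄ = F·x = [794/289, -406/289, -2382/289]
step 1: P̄ = F·P·Fᵀ + Q = [11245/289 -10125/289 -25065/289; -10125/289 10867/289 25173/289; -25065/289 25173/289 68259/289]
step 1: y = z − H·x̄ = [-5061/289]
step 1: S = H·P̄·Hᵀ + R = [259309/289]
step 1: K = P̄·Hᵀ·S⁻¹ = [44820/259309; -42918/259309; -129258/259309]
step 1: x' = x̄ + K·y = [-72466/259309, 387296/259309, 126300/259309]
step 1: P' = (I − K·H)·P̄ = [3138745/259309 -2428785/259309 -2443725/259309; -2428785/259309 3377011/259309 3391317/259309; -2443725/259309 3391317/259309 3434403/259309]
step 2: x̄ = F·x = [-387296/259309, 909288/259309, 1016956/259309]
step 2: P̄ = F·P·Fᵀ + Q = [4414247/259309 -3348399/259309 -5273463/259309; -3348399/259309 3953525/259309 5247387/259309; -5273463/259309 5247387/259309 14321277/259309]
step 2: y = z − H·x̄ = [841622/259309]
step 2: S = H·P̄·Hᵀ + R = [70279561/259309]
step 2: K = P̄·Hᵀ·S⁻¹ = [5775192/70279561; -3881586/70279561; -27221670/70279561]
step 2: x' = x̄ + K·y = [-86223248/70279561, 233842764/70279561, 187270264/70279561]
step 2: P' = (I − K·H)·P̄ = [1067755067/70279561 -821055603/70279561 -822980667/70279561; -821055603/70279561 1013405981/70279561 1014699843/70279561; -822980667/70279561 1014699843/70279561 1023773733/70279561]

step 0: x' = [0, -794/289, -988/289], P' = [7 -9 -9; -9 10089/289 10071/289; -9 10071/289 10085/289]
step 1: x' = [-72466/259309, 387296/259309, 126300/259309], P' = [3138745/259309 -2428785/259309 -2443725/259309; -2428785/259309 3377011/259309 3391317/259309; -2443725/259309 3391317/259309 3434403/259309]
step 2: x' = [-86223248/70279561, 233842764/70279561, 187270264/70279561], P' = [1067755067/70279561 -821055603/70279561 -822980667/70279561; -821055603/70279561 1013405981/70279561 1014699843/70279561; -822980667/70279561 1014699843/70279561 1023773733/70279561]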